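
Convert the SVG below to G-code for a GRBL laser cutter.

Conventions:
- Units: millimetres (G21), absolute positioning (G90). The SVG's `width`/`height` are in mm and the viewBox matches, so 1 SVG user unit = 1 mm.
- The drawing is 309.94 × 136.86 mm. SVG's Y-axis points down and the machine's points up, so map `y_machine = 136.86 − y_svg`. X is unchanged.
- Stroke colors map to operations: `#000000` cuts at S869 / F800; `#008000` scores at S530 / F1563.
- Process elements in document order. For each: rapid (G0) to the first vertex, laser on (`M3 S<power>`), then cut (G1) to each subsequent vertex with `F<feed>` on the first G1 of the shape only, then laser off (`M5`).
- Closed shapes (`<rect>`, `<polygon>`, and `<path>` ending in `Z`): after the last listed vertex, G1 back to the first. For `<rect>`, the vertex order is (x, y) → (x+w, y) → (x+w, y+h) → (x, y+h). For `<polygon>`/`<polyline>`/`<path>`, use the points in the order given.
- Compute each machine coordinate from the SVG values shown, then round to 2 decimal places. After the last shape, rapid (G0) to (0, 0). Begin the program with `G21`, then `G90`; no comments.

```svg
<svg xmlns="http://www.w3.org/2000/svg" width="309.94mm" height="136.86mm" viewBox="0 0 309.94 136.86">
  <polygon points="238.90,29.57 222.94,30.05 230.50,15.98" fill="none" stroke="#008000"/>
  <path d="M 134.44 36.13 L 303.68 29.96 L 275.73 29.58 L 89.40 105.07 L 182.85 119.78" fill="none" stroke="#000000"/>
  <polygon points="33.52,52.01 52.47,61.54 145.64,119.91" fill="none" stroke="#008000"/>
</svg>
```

G21
G90
G0 X238.90 Y107.29
M3 S530
G1 X222.94 Y106.81 F1563
G1 X230.50 Y120.88
G1 X238.90 Y107.29
M5
G0 X134.44 Y100.73
M3 S869
G1 X303.68 Y106.90 F800
G1 X275.73 Y107.28
G1 X89.40 Y31.79
G1 X182.85 Y17.08
M5
G0 X33.52 Y84.85
M3 S530
G1 X52.47 Y75.32 F1563
G1 X145.64 Y16.95
G1 X33.52 Y84.85
M5
G0 X0.00 Y0.00

1 u = 1 mm; y_m = 136.86 − y.

[1] `<polygon>` regular polygon, #008000→score S530 F1563: (238.90,107.29) → (222.94,106.81) → (230.50,120.88) → (238.90,107.29) (closed)

[2] `<path>` open polyline, #000000→cut S869 F800: (134.44,100.73) → (303.68,106.90) → (275.73,107.28) → (89.40,31.79) → (182.85,17.08)

[3] `<polygon>` closed polygon, #008000→score S530 F1563: (33.52,84.85) → (52.47,75.32) → (145.64,16.95) → (33.52,84.85) (closed)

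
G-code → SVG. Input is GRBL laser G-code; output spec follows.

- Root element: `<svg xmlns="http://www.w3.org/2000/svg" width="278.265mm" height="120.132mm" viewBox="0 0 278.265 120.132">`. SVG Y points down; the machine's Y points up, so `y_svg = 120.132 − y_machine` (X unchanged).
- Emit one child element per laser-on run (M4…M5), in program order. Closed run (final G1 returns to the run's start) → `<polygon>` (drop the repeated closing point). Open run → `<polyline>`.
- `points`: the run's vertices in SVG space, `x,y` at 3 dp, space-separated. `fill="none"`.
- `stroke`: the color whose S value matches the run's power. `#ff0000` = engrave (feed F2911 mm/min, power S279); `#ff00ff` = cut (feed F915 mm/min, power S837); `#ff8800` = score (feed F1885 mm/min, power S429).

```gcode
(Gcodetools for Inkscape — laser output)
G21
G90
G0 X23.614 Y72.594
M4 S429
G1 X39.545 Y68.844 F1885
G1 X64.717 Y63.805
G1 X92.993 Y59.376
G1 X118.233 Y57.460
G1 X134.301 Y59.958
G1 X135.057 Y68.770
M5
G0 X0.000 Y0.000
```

<svg xmlns="http://www.w3.org/2000/svg" width="278.265mm" height="120.132mm" viewBox="0 0 278.265 120.132">
  <polyline points="23.614,47.538 39.545,51.288 64.717,56.327 92.993,60.756 118.233,62.672 134.301,60.174 135.057,51.362" fill="none" stroke="#ff8800"/>
</svg>

Machine Y-up, SVG Y-down with viewBox height 120.132, so y_svg = 120.132 − y_machine; X carries over. Every run uses S429, so all elements get stroke `#ff8800` (score).

Run 1: The run is open, so emit a `<polyline>` with points (Y-flipped): 23.614,47.538 39.545,51.288 64.717,56.327 92.993,60.756 118.233,62.672 134.301,60.174 135.057,51.362.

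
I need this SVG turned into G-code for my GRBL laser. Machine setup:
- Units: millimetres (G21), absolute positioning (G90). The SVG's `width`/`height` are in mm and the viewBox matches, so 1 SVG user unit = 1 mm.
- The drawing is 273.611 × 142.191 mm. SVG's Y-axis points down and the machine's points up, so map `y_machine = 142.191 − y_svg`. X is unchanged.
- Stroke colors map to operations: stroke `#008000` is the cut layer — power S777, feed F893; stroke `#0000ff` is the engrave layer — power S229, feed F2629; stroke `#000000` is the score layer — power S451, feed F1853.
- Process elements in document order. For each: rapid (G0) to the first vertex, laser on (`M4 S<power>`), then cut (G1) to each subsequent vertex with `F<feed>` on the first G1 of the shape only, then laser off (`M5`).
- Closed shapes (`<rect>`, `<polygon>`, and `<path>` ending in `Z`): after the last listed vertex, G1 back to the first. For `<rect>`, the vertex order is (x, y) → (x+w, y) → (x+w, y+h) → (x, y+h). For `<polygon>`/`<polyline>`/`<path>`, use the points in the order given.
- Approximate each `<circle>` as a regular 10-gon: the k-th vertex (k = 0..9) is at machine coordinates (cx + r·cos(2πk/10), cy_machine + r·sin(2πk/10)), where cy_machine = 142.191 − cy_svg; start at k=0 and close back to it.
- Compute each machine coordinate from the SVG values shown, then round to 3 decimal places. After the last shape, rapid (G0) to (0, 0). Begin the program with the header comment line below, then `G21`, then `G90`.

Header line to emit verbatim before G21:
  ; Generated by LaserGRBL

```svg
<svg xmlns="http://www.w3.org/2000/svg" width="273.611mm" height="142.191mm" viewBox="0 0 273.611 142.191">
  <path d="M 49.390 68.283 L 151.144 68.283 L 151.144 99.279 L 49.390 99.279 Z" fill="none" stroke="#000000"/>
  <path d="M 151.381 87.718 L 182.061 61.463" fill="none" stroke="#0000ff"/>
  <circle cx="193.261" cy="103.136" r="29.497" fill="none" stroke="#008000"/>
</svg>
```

; Generated by LaserGRBL
G21
G90
G0 X49.390 Y73.908
M4 S451
G1 X151.144 Y73.908 F1853
G1 X151.144 Y42.912
G1 X49.390 Y42.912
G1 X49.390 Y73.908
M5
G0 X151.381 Y54.473
M4 S229
G1 X182.061 Y80.728 F2629
M5
G0 X222.758 Y39.055
M4 S777
G1 X217.125 Y56.393 F893
G1 X202.376 Y67.108
G1 X184.146 Y67.108
G1 X169.397 Y56.393
G1 X163.764 Y39.055
G1 X169.397 Y21.717
G1 X184.146 Y11.002
G1 X202.376 Y11.002
G1 X217.125 Y21.717
G1 X222.758 Y39.055
M5
G0 X0.000 Y0.000

1 u = 1 mm; y_m = 142.191 − y.

[1] `<path>` rectangle, #000000→score S451 F1853: (49.390,73.908) → (151.144,73.908) → (151.144,42.912) → (49.390,42.912) → (49.390,73.908) (closed)

[2] `<path>` line segment, #0000ff→engrave S229 F2629: (151.381,54.473) → (182.061,80.728)

[3] `<circle>` circle, #008000→cut S777 F893: (222.758,39.055) → (217.125,56.393) → (202.376,67.108) → (184.146,67.108) → (169.397,56.393) → (163.764,39.055) → (169.397,21.717) → (184.146,11.002) → (202.376,11.002) → (217.125,21.717) → (222.758,39.055) (closed)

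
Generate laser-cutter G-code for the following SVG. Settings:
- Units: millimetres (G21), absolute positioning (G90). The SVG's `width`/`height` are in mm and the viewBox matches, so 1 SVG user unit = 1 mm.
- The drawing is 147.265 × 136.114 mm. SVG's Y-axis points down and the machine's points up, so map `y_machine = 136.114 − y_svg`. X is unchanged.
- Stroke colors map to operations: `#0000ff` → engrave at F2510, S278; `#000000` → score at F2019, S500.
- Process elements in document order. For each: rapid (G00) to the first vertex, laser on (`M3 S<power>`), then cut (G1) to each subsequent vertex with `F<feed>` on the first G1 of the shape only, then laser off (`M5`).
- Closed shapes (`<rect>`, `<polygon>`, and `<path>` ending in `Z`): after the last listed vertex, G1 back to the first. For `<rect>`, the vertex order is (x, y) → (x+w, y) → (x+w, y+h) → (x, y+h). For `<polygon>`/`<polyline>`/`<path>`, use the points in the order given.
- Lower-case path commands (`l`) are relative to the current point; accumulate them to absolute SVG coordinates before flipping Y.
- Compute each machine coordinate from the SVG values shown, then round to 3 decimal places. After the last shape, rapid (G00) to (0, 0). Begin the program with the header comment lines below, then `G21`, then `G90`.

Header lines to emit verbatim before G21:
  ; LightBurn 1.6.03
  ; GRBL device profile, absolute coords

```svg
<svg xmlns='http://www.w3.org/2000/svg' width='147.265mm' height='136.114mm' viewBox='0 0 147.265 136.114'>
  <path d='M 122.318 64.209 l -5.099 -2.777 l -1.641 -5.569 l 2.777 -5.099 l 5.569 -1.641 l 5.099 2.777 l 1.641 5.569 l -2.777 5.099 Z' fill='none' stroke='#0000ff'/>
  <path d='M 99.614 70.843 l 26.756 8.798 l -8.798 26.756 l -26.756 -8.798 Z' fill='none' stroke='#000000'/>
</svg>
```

; LightBurn 1.6.03
; GRBL device profile, absolute coords
G21
G90
G00 X122.318 Y71.905
M3 S278
G1 X117.219 Y74.682 F2510
G1 X115.578 Y80.251
G1 X118.355 Y85.350
G1 X123.924 Y86.991
G1 X129.023 Y84.214
G1 X130.664 Y78.645
G1 X127.887 Y73.546
G1 X122.318 Y71.905
M5
G00 X99.614 Y65.271
M3 S500
G1 X126.370 Y56.473 F2019
G1 X117.572 Y29.717
G1 X90.816 Y38.515
G1 X99.614 Y65.271
M5
G00 X0.000 Y0.000

viewBox `0 0 147.265 136.114` with mm width/height → 1 unit = 1 mm. Flip: y_m = 136.114 − y_svg.

**Shape 1** — `<path>` regular polygon, stroke `#0000ff` → engrave (S278, F2510). Machine vertices: (122.318,71.905) → (117.219,74.682) → (115.578,80.251) → (118.355,85.350) → (123.924,86.991) → (129.023,84.214) → (130.664,78.645) → (127.887,73.546) → (122.318,71.905). Closed: final G1 returns to the first vertex.

**Shape 2** — `<path>` regular polygon, stroke `#000000` → score (S500, F2019). Machine vertices: (99.614,65.271) → (126.370,56.473) → (117.572,29.717) → (90.816,38.515) → (99.614,65.271). Closed: final G1 returns to the first vertex.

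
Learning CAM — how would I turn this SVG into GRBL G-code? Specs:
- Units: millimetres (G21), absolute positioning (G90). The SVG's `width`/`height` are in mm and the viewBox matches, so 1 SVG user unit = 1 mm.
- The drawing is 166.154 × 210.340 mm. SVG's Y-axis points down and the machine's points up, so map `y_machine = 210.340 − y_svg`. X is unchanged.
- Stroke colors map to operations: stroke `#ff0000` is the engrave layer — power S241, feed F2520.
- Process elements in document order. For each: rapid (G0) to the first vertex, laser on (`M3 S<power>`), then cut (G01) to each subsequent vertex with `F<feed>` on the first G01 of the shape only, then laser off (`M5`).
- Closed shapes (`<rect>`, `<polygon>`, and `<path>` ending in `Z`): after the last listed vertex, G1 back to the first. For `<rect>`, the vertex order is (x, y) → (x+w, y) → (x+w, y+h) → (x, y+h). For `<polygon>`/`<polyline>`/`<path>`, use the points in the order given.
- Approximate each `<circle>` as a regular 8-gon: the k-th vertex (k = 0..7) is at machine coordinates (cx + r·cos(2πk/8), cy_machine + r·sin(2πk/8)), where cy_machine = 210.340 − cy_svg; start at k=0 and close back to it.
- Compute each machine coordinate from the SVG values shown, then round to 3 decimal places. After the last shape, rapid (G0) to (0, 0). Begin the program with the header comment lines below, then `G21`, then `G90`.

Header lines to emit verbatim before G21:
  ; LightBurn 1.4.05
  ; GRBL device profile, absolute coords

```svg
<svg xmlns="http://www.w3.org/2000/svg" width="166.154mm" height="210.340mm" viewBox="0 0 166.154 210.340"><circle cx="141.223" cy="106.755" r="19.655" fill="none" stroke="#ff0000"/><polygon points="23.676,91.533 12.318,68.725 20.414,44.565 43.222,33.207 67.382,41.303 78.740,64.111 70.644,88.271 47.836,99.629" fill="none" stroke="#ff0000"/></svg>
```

; LightBurn 1.4.05
; GRBL device profile, absolute coords
G21
G90
G0 X160.878 Y103.585
M3 S241
G01 X155.121 Y117.483 F2520
G01 X141.223 Y123.240
G01 X127.325 Y117.483
G01 X121.568 Y103.585
G01 X127.325 Y89.687
G01 X141.223 Y83.930
G01 X155.121 Y89.687
G01 X160.878 Y103.585
M5
G0 X23.676 Y118.807
M3 S241
G01 X12.318 Y141.615 F2520
G01 X20.414 Y165.775
G01 X43.222 Y177.133
G01 X67.382 Y169.037
G01 X78.740 Y146.229
G01 X70.644 Y122.069
G01 X47.836 Y110.711
G01 X23.676 Y118.807
M5
G0 X0.000 Y0.000

viewBox `0 0 166.154 210.340` with mm width/height → 1 unit = 1 mm. Flip: y_m = 210.340 − y_svg.

**Shape 1** — `<circle>` circle, stroke `#ff0000` → engrave (S241, F2520). Machine vertices: (160.878,103.585) → (155.121,117.483) → (141.223,123.240) → (127.325,117.483) → (121.568,103.585) → (127.325,89.687) → (141.223,83.930) → (155.121,89.687) → (160.878,103.585). Closed: final G1 returns to the first vertex.

**Shape 2** — `<polygon>` regular polygon, stroke `#ff0000` → engrave (S241, F2520). Machine vertices: (23.676,118.807) → (12.318,141.615) → (20.414,165.775) → (43.222,177.133) → (67.382,169.037) → (78.740,146.229) → (70.644,122.069) → (47.836,110.711) → (23.676,118.807). Closed: final G1 returns to the first vertex.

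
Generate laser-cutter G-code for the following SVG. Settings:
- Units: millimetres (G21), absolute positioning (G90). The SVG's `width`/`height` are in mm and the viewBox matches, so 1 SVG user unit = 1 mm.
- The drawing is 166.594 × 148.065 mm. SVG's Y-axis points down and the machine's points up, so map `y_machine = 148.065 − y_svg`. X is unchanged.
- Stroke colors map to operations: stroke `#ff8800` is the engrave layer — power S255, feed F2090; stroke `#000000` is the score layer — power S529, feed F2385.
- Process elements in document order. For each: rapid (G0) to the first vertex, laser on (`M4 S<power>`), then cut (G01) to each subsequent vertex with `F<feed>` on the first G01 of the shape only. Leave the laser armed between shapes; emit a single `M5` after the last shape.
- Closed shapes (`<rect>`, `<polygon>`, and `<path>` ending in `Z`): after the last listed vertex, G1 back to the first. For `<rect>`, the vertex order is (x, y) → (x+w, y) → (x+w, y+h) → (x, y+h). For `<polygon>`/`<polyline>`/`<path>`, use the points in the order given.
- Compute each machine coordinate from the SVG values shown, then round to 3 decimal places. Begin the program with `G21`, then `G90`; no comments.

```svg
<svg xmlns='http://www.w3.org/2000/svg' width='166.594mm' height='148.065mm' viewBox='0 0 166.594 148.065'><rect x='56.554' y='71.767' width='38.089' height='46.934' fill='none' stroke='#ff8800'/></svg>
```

G21
G90
G0 X56.554 Y76.298
M4 S255
G01 X94.643 Y76.298 F2090
G01 X94.643 Y29.364
G01 X56.554 Y29.364
G01 X56.554 Y76.298
M5

viewBox `0 0 166.594 148.065` with mm width/height → 1 unit = 1 mm. Flip: y_m = 148.065 − y_svg.

**Shape 1** — `<rect>` rectangle, stroke `#ff8800` → engrave (S255, F2090). Machine vertices: (56.554,76.298) → (94.643,76.298) → (94.643,29.364) → (56.554,29.364) → (56.554,76.298). Closed: final G1 returns to the first vertex.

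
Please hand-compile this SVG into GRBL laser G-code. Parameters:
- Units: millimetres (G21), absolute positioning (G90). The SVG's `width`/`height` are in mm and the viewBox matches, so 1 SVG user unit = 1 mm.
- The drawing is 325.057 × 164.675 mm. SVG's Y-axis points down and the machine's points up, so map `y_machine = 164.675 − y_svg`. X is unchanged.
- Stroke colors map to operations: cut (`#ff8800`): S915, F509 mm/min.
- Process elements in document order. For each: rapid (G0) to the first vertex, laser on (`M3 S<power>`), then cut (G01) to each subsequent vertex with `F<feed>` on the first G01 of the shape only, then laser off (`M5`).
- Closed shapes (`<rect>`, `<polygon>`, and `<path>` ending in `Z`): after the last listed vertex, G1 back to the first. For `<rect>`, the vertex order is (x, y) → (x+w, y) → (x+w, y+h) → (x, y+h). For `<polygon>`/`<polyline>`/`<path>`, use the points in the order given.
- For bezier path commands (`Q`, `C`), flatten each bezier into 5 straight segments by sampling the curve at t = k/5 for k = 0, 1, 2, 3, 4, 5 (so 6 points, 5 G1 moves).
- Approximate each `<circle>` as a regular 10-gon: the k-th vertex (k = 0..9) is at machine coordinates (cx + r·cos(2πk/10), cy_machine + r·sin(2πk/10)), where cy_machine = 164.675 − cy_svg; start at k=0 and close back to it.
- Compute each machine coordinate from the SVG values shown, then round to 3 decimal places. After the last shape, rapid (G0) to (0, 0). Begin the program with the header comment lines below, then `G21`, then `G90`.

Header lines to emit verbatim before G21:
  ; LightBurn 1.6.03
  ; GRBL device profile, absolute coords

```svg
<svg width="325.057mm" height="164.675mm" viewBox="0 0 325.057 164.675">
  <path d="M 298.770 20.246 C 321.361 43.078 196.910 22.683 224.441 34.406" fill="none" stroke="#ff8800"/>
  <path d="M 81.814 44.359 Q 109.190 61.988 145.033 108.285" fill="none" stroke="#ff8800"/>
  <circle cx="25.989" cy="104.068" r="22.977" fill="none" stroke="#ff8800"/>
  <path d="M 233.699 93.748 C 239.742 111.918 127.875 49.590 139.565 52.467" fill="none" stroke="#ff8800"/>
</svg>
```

1 u = 1 mm; y_m = 164.675 − y.

[1] `<path>` cubic bezier, #ff8800→cut S915 F509: (298.770,144.429) → (297.072,135.314) → (274.437,132.957) → (245.218,133.742) → (223.768,134.051) → (224.441,130.269)

[2] `<path>` quadratic bezier, #ff8800→cut S915 F509: (81.814,120.316) → (93.103,112.118) → (105.070,101.626) → (117.713,88.841) → (131.034,73.762) → (145.033,56.390)

[3] `<circle>` circle, #ff8800→cut S915 F509: (48.966,60.607) → (44.578,74.113) → (33.089,82.459) → (18.889,82.459) → (7.400,74.113) → (3.012,60.607) → (7.400,47.101) → (18.889,38.755) → (33.089,38.755) → (44.578,47.101) → (48.966,60.607) (closed)

[4] `<path>` cubic bezier, #ff8800→cut S915 F509: (233.699,70.927) → (225.107,68.519) → (199.808,78.437) → (169.390,93.687) → (145.446,107.275) → (139.565,112.208)

; LightBurn 1.6.03
; GRBL device profile, absolute coords
G21
G90
G0 X298.770 Y144.429
M3 S915
G01 X297.072 Y135.314 F509
G01 X274.437 Y132.957
G01 X245.218 Y133.742
G01 X223.768 Y134.051
G01 X224.441 Y130.269
M5
G0 X81.814 Y120.316
M3 S915
G01 X93.103 Y112.118 F509
G01 X105.070 Y101.626
G01 X117.713 Y88.841
G01 X131.034 Y73.762
G01 X145.033 Y56.390
M5
G0 X48.966 Y60.607
M3 S915
G01 X44.578 Y74.113 F509
G01 X33.089 Y82.459
G01 X18.889 Y82.459
G01 X7.400 Y74.113
G01 X3.012 Y60.607
G01 X7.400 Y47.101
G01 X18.889 Y38.755
G01 X33.089 Y38.755
G01 X44.578 Y47.101
G01 X48.966 Y60.607
M5
G0 X233.699 Y70.927
M3 S915
G01 X225.107 Y68.519 F509
G01 X199.808 Y78.437
G01 X169.390 Y93.687
G01 X145.446 Y107.275
G01 X139.565 Y112.208
M5
G0 X0.000 Y0.000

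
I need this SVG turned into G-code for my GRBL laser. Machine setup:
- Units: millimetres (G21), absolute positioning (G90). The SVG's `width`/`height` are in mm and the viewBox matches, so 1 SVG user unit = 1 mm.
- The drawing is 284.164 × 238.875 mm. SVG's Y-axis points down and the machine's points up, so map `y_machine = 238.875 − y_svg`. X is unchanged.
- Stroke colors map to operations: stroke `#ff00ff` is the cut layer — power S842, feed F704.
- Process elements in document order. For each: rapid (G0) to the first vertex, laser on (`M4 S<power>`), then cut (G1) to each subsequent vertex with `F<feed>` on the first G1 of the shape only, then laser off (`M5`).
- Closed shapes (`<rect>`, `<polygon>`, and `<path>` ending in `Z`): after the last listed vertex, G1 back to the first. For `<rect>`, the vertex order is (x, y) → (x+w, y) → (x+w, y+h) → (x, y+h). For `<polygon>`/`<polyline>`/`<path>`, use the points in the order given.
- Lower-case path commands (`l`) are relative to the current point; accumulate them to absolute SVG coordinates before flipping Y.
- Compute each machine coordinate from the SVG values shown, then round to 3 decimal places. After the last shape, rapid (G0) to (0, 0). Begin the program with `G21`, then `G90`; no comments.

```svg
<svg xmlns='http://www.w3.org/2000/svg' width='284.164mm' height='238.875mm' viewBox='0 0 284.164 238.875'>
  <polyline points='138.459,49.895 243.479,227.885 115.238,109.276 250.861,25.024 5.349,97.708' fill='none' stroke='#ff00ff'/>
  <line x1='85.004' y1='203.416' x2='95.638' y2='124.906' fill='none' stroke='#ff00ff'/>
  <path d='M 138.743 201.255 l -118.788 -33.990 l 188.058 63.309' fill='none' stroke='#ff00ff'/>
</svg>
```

G21
G90
G0 X138.459 Y188.980
M4 S842
G1 X243.479 Y10.990 F704
G1 X115.238 Y129.599
G1 X250.861 Y213.851
G1 X5.349 Y141.167
M5
G0 X85.004 Y35.459
M4 S842
G1 X95.638 Y113.969 F704
M5
G0 X138.743 Y37.620
M4 S842
G1 X19.955 Y71.610 F704
G1 X208.013 Y8.301
M5
G0 X0.000 Y0.000

viewBox `0 0 284.164 238.875` with mm width/height → 1 unit = 1 mm. Flip: y_m = 238.875 − y_svg.

**Shape 1** — `<polyline>` open polyline, stroke `#ff00ff` → cut (S842, F704). Machine vertices: (138.459,188.980) → (243.479,10.990) → (115.238,129.599) → (250.861,213.851) → (5.349,141.167). Open path.

**Shape 2** — `<line>` line segment, stroke `#ff00ff` → cut (S842, F704). Machine vertices: (85.004,35.459) → (95.638,113.969). Open path.

**Shape 3** — `<path>` open polyline, stroke `#ff00ff` → cut (S842, F704). Machine vertices: (138.743,37.620) → (19.955,71.610) → (208.013,8.301). Open path.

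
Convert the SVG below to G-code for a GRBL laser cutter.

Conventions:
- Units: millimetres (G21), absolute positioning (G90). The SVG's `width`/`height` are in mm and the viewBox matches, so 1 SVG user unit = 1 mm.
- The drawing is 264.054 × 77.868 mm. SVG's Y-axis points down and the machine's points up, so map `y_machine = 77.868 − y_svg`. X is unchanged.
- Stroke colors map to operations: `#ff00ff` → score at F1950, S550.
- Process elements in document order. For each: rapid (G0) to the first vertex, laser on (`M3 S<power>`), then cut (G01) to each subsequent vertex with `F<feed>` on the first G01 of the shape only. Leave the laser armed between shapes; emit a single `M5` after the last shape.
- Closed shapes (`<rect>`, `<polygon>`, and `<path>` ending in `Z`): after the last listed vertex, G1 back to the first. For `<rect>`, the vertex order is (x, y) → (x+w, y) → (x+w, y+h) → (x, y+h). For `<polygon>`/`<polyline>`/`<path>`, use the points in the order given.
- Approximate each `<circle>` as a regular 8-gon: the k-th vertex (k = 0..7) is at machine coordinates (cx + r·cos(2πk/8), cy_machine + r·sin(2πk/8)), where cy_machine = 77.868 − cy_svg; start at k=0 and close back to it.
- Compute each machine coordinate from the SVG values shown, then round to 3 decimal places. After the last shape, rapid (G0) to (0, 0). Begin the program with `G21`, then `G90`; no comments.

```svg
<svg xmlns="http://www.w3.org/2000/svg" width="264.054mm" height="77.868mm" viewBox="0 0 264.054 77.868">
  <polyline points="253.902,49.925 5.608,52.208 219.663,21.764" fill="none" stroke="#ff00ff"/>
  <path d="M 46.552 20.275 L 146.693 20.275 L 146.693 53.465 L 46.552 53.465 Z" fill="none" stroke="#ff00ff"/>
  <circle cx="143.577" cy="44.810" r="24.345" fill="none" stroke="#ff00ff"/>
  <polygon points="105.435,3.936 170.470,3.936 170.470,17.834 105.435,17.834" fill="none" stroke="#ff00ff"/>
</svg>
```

Since the viewBox matches the mm dimensions, user units are millimetres directly. The only transform is the Y-flip y_m = 77.868 − y_svg.

Shape 1 is a open polyline drawn with `<polyline>`. Its stroke #ff00ff means score at S550, F1950. After flipping Y the toolpath is (253.902,27.943) → (5.608,25.660) → (219.663,56.104).

Shape 2 is a rectangle drawn with `<path>`. Its stroke #ff00ff means score at S550, F1950. After flipping Y the toolpath is (46.552,57.593) → (146.693,57.593) → (146.693,24.403) → (46.552,24.403) → (46.552,57.593), returning to the start.

Shape 3 is a circle drawn with `<circle>`. Its stroke #ff00ff means score at S550, F1950. After flipping Y the toolpath is (167.922,33.058) → (160.792,50.273) → (143.577,57.403) → (126.362,50.273) → (119.232,33.058) → (126.362,15.843) → (143.577,8.713) → (160.792,15.843) → (167.922,33.058), returning to the start.

Shape 4 is a rectangle drawn with `<polygon>`. Its stroke #ff00ff means score at S550, F1950. After flipping Y the toolpath is (105.435,73.932) → (170.470,73.932) → (170.470,60.034) → (105.435,60.034) → (105.435,73.932), returning to the start.

G21
G90
G0 X253.902 Y27.943
M3 S550
G01 X5.608 Y25.660 F1950
G01 X219.663 Y56.104
G0 X46.552 Y57.593
M3 S550
G01 X146.693 Y57.593 F1950
G01 X146.693 Y24.403
G01 X46.552 Y24.403
G01 X46.552 Y57.593
G0 X167.922 Y33.058
M3 S550
G01 X160.792 Y50.273 F1950
G01 X143.577 Y57.403
G01 X126.362 Y50.273
G01 X119.232 Y33.058
G01 X126.362 Y15.843
G01 X143.577 Y8.713
G01 X160.792 Y15.843
G01 X167.922 Y33.058
G0 X105.435 Y73.932
M3 S550
G01 X170.470 Y73.932 F1950
G01 X170.470 Y60.034
G01 X105.435 Y60.034
G01 X105.435 Y73.932
M5
G0 X0.000 Y0.000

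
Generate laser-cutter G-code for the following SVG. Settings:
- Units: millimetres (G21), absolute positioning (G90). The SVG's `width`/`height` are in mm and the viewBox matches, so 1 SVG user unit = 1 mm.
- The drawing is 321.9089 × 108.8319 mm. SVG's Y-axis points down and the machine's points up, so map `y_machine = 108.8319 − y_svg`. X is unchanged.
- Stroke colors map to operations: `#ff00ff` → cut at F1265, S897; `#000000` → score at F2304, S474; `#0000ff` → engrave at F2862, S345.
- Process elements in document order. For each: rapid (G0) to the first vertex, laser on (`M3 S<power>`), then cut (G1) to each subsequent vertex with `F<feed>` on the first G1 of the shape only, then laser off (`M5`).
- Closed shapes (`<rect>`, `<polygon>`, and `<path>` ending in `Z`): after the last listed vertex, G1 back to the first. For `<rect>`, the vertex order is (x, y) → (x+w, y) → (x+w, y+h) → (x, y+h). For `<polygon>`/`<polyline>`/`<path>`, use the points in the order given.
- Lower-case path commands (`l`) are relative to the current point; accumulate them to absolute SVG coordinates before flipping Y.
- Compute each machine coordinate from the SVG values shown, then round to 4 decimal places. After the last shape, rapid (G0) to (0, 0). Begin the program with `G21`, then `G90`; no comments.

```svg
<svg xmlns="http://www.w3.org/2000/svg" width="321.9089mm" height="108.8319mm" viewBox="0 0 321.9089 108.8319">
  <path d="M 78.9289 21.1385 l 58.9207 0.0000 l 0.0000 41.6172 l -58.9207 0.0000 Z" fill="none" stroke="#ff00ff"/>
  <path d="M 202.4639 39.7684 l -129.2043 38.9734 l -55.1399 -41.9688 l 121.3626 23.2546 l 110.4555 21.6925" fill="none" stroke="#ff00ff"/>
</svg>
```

Since the viewBox matches the mm dimensions, user units are millimetres directly. The only transform is the Y-flip y_m = 108.8319 − y_svg.

Shape 1 is a rectangle drawn with `<path>`. Its stroke #ff00ff means cut at S897, F1265. After flipping Y the toolpath is (78.9289,87.6934) → (137.8496,87.6934) → (137.8496,46.0762) → (78.9289,46.0762) → (78.9289,87.6934), returning to the start.

Shape 2 is a open polyline drawn with `<path>`. Its stroke #ff00ff means cut at S897, F1265. After flipping Y the toolpath is (202.4639,69.0635) → (73.2596,30.0901) → (18.1197,72.0589) → (139.4823,48.8043) → (249.9378,27.1118).

G21
G90
G0 X78.9289 Y87.6934
M3 S897
G1 X137.8496 Y87.6934 F1265
G1 X137.8496 Y46.0762
G1 X78.9289 Y46.0762
G1 X78.9289 Y87.6934
M5
G0 X202.4639 Y69.0635
M3 S897
G1 X73.2596 Y30.0901 F1265
G1 X18.1197 Y72.0589
G1 X139.4823 Y48.8043
G1 X249.9378 Y27.1118
M5
G0 X0.0000 Y0.0000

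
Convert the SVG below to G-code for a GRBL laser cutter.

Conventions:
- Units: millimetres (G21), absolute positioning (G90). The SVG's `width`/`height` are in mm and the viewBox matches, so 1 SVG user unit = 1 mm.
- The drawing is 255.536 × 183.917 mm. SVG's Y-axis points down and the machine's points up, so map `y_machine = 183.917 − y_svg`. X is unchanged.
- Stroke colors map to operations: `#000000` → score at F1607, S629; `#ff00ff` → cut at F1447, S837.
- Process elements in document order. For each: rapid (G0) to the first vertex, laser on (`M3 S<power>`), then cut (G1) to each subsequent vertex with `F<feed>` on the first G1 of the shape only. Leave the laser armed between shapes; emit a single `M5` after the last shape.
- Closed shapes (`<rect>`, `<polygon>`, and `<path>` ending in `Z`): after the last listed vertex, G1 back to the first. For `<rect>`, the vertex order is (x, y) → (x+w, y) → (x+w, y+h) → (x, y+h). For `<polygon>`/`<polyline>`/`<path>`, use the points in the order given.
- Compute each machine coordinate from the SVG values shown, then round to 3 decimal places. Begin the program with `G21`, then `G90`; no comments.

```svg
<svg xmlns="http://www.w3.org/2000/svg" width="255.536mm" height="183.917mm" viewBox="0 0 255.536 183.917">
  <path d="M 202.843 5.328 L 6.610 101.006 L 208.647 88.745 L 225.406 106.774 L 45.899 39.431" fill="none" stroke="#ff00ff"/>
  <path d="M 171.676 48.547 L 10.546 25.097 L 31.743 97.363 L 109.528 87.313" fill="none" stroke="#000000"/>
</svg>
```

Since the viewBox matches the mm dimensions, user units are millimetres directly. The only transform is the Y-flip y_m = 183.917 − y_svg.

Shape 1 is a open polyline drawn with `<path>`. Its stroke #ff00ff means cut at S837, F1447. After flipping Y the toolpath is (202.843,178.589) → (6.610,82.911) → (208.647,95.172) → (225.406,77.143) → (45.899,144.486).

Shape 2 is a open polyline drawn with `<path>`. Its stroke #000000 means score at S629, F1607. After flipping Y the toolpath is (171.676,135.370) → (10.546,158.820) → (31.743,86.554) → (109.528,96.604).

G21
G90
G0 X202.843 Y178.589
M3 S837
G1 X6.610 Y82.911 F1447
G1 X208.647 Y95.172
G1 X225.406 Y77.143
G1 X45.899 Y144.486
G0 X171.676 Y135.370
M3 S629
G1 X10.546 Y158.820 F1607
G1 X31.743 Y86.554
G1 X109.528 Y96.604
M5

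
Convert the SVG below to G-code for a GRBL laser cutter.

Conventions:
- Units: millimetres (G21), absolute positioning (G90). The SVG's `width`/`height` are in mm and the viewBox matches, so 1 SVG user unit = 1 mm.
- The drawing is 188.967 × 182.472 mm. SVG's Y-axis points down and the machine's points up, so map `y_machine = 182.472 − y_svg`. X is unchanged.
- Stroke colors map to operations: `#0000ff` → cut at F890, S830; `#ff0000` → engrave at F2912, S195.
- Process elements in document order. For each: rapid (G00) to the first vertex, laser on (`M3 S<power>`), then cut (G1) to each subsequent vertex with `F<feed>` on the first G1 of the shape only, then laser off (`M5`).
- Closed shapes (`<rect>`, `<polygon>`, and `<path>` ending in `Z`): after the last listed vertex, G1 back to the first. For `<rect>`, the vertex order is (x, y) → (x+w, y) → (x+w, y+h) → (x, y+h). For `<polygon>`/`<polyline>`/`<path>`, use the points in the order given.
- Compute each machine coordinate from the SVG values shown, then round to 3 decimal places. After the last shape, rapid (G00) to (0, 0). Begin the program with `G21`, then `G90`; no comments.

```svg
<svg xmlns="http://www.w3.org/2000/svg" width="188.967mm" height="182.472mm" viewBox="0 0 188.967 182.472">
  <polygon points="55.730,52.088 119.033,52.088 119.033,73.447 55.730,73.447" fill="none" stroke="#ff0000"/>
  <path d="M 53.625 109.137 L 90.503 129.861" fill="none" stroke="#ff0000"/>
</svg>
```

G21
G90
G00 X55.730 Y130.384
M3 S195
G1 X119.033 Y130.384 F2912
G1 X119.033 Y109.025
G1 X55.730 Y109.025
G1 X55.730 Y130.384
M5
G00 X53.625 Y73.335
M3 S195
G1 X90.503 Y52.611 F2912
M5
G00 X0.000 Y0.000

Since the viewBox matches the mm dimensions, user units are millimetres directly. The only transform is the Y-flip y_m = 182.472 − y_svg.

Shape 1 is a rectangle drawn with `<polygon>`. Its stroke #ff0000 means engrave at S195, F2912. After flipping Y the toolpath is (55.730,130.384) → (119.033,130.384) → (119.033,109.025) → (55.730,109.025) → (55.730,130.384), returning to the start.

Shape 2 is a line segment drawn with `<path>`. Its stroke #ff0000 means engrave at S195, F2912. After flipping Y the toolpath is (53.625,73.335) → (90.503,52.611).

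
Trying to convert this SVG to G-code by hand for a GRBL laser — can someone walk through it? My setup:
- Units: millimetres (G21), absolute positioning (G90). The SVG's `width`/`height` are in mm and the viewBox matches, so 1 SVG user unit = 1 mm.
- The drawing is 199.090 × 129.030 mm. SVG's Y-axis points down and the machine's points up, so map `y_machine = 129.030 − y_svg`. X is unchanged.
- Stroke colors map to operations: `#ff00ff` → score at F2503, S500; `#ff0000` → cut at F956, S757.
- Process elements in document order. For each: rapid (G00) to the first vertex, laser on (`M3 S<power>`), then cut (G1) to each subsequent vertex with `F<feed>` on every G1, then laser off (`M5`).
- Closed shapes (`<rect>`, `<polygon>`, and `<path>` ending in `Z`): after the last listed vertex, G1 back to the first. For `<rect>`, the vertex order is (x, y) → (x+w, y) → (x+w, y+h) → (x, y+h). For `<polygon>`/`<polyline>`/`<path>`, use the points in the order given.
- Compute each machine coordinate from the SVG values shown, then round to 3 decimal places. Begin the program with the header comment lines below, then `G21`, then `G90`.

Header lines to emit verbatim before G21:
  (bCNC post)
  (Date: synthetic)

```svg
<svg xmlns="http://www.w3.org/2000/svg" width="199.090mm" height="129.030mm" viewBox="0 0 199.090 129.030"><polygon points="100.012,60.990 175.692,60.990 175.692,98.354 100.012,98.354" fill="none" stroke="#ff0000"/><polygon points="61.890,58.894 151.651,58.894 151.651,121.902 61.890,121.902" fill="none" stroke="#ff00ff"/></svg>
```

Since the viewBox matches the mm dimensions, user units are millimetres directly. The only transform is the Y-flip y_m = 129.030 − y_svg.

Shape 1 is a rectangle drawn with `<polygon>`. Its stroke #ff0000 means cut at S757, F956. After flipping Y the toolpath is (100.012,68.040) → (175.692,68.040) → (175.692,30.676) → (100.012,30.676) → (100.012,68.040), returning to the start.

Shape 2 is a rectangle drawn with `<polygon>`. Its stroke #ff00ff means score at S500, F2503. After flipping Y the toolpath is (61.890,70.136) → (151.651,70.136) → (151.651,7.128) → (61.890,7.128) → (61.890,70.136), returning to the start.

(bCNC post)
(Date: synthetic)
G21
G90
G00 X100.012 Y68.040
M3 S757
G1 X175.692 Y68.040 F956
G1 X175.692 Y30.676 F956
G1 X100.012 Y30.676 F956
G1 X100.012 Y68.040 F956
M5
G00 X61.890 Y70.136
M3 S500
G1 X151.651 Y70.136 F2503
G1 X151.651 Y7.128 F2503
G1 X61.890 Y7.128 F2503
G1 X61.890 Y70.136 F2503
M5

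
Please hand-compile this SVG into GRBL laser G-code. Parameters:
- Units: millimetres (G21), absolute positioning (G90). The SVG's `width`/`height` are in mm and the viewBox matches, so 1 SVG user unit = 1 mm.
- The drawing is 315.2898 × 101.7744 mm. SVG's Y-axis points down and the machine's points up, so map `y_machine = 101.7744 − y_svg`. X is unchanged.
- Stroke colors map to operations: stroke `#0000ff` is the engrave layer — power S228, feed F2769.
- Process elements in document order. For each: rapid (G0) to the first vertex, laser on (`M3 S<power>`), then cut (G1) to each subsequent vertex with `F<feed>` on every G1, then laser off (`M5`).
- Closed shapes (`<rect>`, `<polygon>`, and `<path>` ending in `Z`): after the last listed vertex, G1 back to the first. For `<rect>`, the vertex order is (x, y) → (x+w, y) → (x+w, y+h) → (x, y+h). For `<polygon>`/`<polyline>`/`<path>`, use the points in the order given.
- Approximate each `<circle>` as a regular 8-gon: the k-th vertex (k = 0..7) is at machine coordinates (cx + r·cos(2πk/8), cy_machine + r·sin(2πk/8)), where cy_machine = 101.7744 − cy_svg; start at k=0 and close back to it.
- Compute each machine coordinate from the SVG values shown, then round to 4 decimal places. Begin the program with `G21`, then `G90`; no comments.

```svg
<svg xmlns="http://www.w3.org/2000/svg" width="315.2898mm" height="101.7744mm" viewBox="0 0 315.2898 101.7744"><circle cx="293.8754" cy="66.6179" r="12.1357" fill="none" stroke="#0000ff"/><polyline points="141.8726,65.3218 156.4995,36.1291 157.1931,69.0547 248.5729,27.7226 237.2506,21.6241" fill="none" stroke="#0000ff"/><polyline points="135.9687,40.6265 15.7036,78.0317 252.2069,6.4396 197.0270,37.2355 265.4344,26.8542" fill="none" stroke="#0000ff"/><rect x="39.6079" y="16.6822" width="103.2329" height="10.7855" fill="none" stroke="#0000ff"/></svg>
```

1 u = 1 mm; y_m = 101.7744 − y.

[1] `<circle>` circle, #0000ff→engrave S228 F2769: (306.0111,35.1565) → (302.4566,43.7377) → (293.8754,47.2922) → (285.2942,43.7377) → (281.7397,35.1565) → (285.2942,26.5753) → (293.8754,23.0208) → (302.4566,26.5753) → (306.0111,35.1565) (closed)

[2] `<polyline>` open polyline, #0000ff→engrave S228 F2769: (141.8726,36.4526) → (156.4995,65.6453) → (157.1931,32.7197) → (248.5729,74.0518) → (237.2506,80.1503)

[3] `<polyline>` open polyline, #0000ff→engrave S228 F2769: (135.9687,61.1479) → (15.7036,23.7427) → (252.2069,95.3348) → (197.0270,64.5389) → (265.4344,74.9202)

[4] `<rect>` rectangle, #0000ff→engrave S228 F2769: (39.6079,85.0922) → (142.8408,85.0922) → (142.8408,74.3067) → (39.6079,74.3067) → (39.6079,85.0922) (closed)

G21
G90
G0 X306.0111 Y35.1565
M3 S228
G1 X302.4566 Y43.7377 F2769
G1 X293.8754 Y47.2922 F2769
G1 X285.2942 Y43.7377 F2769
G1 X281.7397 Y35.1565 F2769
G1 X285.2942 Y26.5753 F2769
G1 X293.8754 Y23.0208 F2769
G1 X302.4566 Y26.5753 F2769
G1 X306.0111 Y35.1565 F2769
M5
G0 X141.8726 Y36.4526
M3 S228
G1 X156.4995 Y65.6453 F2769
G1 X157.1931 Y32.7197 F2769
G1 X248.5729 Y74.0518 F2769
G1 X237.2506 Y80.1503 F2769
M5
G0 X135.9687 Y61.1479
M3 S228
G1 X15.7036 Y23.7427 F2769
G1 X252.2069 Y95.3348 F2769
G1 X197.0270 Y64.5389 F2769
G1 X265.4344 Y74.9202 F2769
M5
G0 X39.6079 Y85.0922
M3 S228
G1 X142.8408 Y85.0922 F2769
G1 X142.8408 Y74.3067 F2769
G1 X39.6079 Y74.3067 F2769
G1 X39.6079 Y85.0922 F2769
M5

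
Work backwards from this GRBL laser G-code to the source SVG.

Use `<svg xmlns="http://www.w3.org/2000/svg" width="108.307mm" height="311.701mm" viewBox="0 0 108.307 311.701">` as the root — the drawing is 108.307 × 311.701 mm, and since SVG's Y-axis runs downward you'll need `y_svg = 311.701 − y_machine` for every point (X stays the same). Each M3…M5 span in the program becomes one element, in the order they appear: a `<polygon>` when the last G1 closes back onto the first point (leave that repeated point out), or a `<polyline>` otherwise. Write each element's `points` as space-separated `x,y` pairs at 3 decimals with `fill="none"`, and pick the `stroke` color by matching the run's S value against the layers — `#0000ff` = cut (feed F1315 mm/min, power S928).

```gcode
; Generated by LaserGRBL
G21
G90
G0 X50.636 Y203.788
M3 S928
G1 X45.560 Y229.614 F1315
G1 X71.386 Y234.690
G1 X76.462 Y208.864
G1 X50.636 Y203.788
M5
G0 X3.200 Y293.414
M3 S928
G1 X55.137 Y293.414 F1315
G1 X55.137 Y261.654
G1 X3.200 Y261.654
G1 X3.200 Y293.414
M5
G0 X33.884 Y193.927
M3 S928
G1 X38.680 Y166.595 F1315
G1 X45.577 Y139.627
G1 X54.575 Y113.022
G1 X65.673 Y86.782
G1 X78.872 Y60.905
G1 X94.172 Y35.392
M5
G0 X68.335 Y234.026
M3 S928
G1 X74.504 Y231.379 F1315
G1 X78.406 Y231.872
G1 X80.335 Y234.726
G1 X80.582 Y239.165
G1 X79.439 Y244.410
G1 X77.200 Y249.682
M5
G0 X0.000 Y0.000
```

Each laser-on run becomes one SVG element. Flip Y back into SVG space with y_svg = 311.701 − y_machine. Every run uses S928, so all elements get stroke `#0000ff` (cut).

Run 1: The run returns to its start, so emit a `<polygon>` with points (Y-flipped): 50.636,107.913 45.560,82.087 71.386,77.011 76.462,102.837.

Run 2: The run returns to its start, so emit a `<polygon>` with points (Y-flipped): 3.200,18.287 55.137,18.287 55.137,50.047 3.200,50.047.

Run 3: The run is open, so emit a `<polyline>` with points (Y-flipped): 33.884,117.774 38.680,145.106 45.577,172.074 54.575,198.679 65.673,224.919 78.872,250.796 94.172,276.309.

Run 4: The run is open, so emit a `<polyline>` with points (Y-flipped): 68.335,77.675 74.504,80.322 78.406,79.829 80.335,76.975 80.582,72.536 79.439,67.291 77.200,62.019.

<svg xmlns="http://www.w3.org/2000/svg" width="108.307mm" height="311.701mm" viewBox="0 0 108.307 311.701">
  <polygon points="50.636,107.913 45.560,82.087 71.386,77.011 76.462,102.837" fill="none" stroke="#0000ff"/>
  <polygon points="3.200,18.287 55.137,18.287 55.137,50.047 3.200,50.047" fill="none" stroke="#0000ff"/>
  <polyline points="33.884,117.774 38.680,145.106 45.577,172.074 54.575,198.679 65.673,224.919 78.872,250.796 94.172,276.309" fill="none" stroke="#0000ff"/>
  <polyline points="68.335,77.675 74.504,80.322 78.406,79.829 80.335,76.975 80.582,72.536 79.439,67.291 77.200,62.019" fill="none" stroke="#0000ff"/>
</svg>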